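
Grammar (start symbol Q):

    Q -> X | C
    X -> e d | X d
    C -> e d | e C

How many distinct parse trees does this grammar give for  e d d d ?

Parse trees for e d d d:
  [Q [X [X [X e d] d] d]]

1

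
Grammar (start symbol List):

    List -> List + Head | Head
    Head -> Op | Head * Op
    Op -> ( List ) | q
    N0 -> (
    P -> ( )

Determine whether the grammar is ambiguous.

Unambiguous

Only List, Head, Op are reachable from List; ignoring the rest: The grammar is stratified — List handles '+' (left-recursive), Head handles '*', Op atoms. Each operator has a fixed associativity and precedence level, so every string has one parse.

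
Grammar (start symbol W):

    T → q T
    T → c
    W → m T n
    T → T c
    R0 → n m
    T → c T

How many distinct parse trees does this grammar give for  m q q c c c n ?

11

Parse trees for m q q c c c n (showing first 6 of 11):
  [W m [T q [T q [T [T [T c] c] c]]] n]
  [W m [T q [T q [T [T c [T c]] c]]] n]
  [W m [T q [T q [T c [T [T c] c]]]] n]
  [W m [T q [T q [T c [T c [T c]]]]] n]
  [W m [T q [T [T q [T [T c] c]] c]] n]
  [W m [T q [T [T q [T c [T c]]] c]] n]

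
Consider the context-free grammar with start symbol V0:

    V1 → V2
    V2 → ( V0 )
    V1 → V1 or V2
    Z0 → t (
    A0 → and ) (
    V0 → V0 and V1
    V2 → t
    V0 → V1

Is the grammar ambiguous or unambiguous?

Unambiguous

Only V0, V1, V2 are reachable from V0; ignoring the rest: V0 → V0 and V1 | V1  ;  V1 → V1 or V2 | V2  — a left-associative chain with V2 at the bottom. Each string factors uniquely by precedence.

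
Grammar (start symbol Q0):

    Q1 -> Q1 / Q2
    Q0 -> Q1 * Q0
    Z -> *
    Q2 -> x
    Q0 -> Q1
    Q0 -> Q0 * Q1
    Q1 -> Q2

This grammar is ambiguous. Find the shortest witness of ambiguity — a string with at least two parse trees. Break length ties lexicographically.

x * x

length 1: no string has ≥2 trees
length 3: x * x has 2 parse trees

Two derivations of x * x:
  Q0 ⇒ Q1 * Q0 ⇒ Q2 * Q0 ⇒ x * Q0 ⇒ x * Q1 ⇒ x * Q2 ⇒ x * x
  Q0 ⇒ Q0 * Q1 ⇒ Q1 * Q1 ⇒ Q2 * Q1 ⇒ x * Q1 ⇒ x * Q2 ⇒ x * x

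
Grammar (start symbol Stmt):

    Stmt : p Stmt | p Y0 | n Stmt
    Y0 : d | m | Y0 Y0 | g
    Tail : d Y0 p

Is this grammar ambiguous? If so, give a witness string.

Witness: p d d d

Derivation 1: Stmt ⇒ p Y0 ⇒ p Y0 Y0 ⇒ p d Y0 ⇒ p d Y0 Y0 ⇒ p d d Y0 ⇒ p d d d
Derivation 2: Stmt ⇒ p Y0 ⇒ p Y0 Y0 ⇒ p Y0 Y0 Y0 ⇒ p d Y0 Y0 ⇒ p d d Y0 ⇒ p d d d

Two distinct leftmost derivations for the same string.

Ambiguous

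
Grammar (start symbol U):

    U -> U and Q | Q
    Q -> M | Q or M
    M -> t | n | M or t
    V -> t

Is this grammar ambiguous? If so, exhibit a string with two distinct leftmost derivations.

Witness: n or t

Derivation 1: U ⇒ Q ⇒ M ⇒ M or t ⇒ n or t
Derivation 2: U ⇒ Q ⇒ Q or M ⇒ M or M ⇒ n or M ⇒ n or t

Two distinct leftmost derivations for the same string.

Ambiguous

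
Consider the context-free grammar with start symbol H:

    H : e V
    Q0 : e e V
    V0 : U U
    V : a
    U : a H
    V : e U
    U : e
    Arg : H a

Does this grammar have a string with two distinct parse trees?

(V0, Q0, Arg are unreachable from H, so their rules don't affect L(H).) Each reachable nonterminal has at most one production per leading terminal, and all productions are right-linear; the derivation is determined token-by-token.

Unambiguous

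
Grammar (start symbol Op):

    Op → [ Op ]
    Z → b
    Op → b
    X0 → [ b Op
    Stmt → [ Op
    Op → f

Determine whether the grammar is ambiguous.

Unambiguous

(Z, X0, Stmt are unreachable from Op, so their rules don't affect L(Op).) L(Op) is { openⁿ atom closeⁿ : n ≥ 0 }. The bracket depth fixes n, and the derivation is forced at every step.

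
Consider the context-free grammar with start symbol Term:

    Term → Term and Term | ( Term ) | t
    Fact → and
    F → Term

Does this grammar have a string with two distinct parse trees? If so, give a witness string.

Witness: t and t and t

Derivation 1: Term ⇒ Term and Term ⇒ Term and Term and Term ⇒ t and Term and Term ⇒ t and t and Term ⇒ t and t and t
Derivation 2: Term ⇒ Term and Term ⇒ t and Term ⇒ t and Term and Term ⇒ t and t and Term ⇒ t and t and t

Two distinct leftmost derivations for the same string.

Ambiguous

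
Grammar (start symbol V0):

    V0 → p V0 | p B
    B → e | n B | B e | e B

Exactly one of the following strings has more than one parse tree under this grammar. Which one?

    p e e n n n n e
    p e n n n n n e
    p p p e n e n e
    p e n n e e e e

p e n n e e e e

p e e n n n n e: 1 tree
p e n n n n n e: 1 tree
p p p e n e n e: 1 tree
p e n n e e e e: 42 trees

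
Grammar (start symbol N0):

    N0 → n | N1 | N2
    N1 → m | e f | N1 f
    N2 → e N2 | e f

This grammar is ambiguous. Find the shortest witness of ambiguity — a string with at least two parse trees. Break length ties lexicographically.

length 1: no string has ≥2 trees
length 2: e f has 2 parse trees

Two derivations of e f:
  N0 ⇒ N1 ⇒ e f
  N0 ⇒ N2 ⇒ e f

e f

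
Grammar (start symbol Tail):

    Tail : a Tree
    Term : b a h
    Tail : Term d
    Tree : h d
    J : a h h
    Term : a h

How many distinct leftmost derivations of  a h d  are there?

2

Parse trees for a h d:
  [Tail a [Tree h d]]
  [Tail [Term a h] d]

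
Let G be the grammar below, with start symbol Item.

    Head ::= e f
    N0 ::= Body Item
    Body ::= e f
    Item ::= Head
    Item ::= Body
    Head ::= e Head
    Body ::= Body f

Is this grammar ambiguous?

Ambiguous

Witness: e f

Derivation 1: Item ⇒ Head ⇒ e f
Derivation 2: Item ⇒ Body ⇒ e f

Two distinct leftmost derivations for the same string.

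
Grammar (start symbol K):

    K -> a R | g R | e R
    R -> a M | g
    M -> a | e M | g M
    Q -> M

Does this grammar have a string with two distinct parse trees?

Unambiguous

Only K, R, M are reachable from K; ignoring the rest: Each reachable nonterminal has at most one production per leading terminal, and all productions are right-linear; the derivation is determined token-by-token.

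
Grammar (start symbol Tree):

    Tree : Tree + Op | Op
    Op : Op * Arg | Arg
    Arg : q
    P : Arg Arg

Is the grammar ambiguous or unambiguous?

Unambiguous

(P is unreachable from Tree, so its rules don't affect L(Tree).) This is a standard precedence ladder (Tree over Op over Arg), with each level left-recursive on its own operator ('+' at Tree, '*' at Op). That structure is LR(1), hence unambiguous.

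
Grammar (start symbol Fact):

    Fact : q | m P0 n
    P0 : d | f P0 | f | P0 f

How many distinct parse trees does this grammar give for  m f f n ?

Parse trees for m f f n:
  [Fact m [P0 f [P0 f]] n]
  [Fact m [P0 [P0 f] f] n]

2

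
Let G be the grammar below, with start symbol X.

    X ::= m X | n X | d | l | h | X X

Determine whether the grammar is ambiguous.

Ambiguous

Witness: d d d

Derivation 1: X ⇒ X X ⇒ d X ⇒ d X X ⇒ d d X ⇒ d d d
Derivation 2: X ⇒ X X ⇒ X X X ⇒ d X X ⇒ d d X ⇒ d d d

Two distinct leftmost derivations for the same string.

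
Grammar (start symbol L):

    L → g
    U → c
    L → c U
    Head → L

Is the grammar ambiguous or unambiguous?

Only L, U are reachable from L; ignoring the rest: The reachable rules are right-linear with at most one rule per (nonterminal, next-terminal) pair. Each input token forces the next rule, so parsing is deterministic.

Unambiguous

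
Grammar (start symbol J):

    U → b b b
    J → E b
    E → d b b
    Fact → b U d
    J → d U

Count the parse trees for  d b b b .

2

Parse trees for d b b b:
  [J [E d b b] b]
  [J d [U b b b]]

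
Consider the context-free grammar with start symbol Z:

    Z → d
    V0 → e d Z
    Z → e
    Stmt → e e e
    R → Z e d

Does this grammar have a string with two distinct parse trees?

Unambiguous

Only Z is reachable from Z; ignoring the rest: Restricted to the reachable nonterminals, every rule has the form A → t or A → t B, and no two rules for the same A share a first terminal. The grammar encodes a DFA — one run per string.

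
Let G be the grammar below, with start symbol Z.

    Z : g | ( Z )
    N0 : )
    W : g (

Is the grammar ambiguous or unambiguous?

Unambiguous

(N0, W are unreachable from Z, so their rules don't affect L(Z).) Each string is a nest of matched brackets around a single atom. An opening bracket forces the recursive rule; an atom forces the base rule.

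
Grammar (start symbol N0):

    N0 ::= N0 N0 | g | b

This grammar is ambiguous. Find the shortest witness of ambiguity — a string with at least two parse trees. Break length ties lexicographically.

b b b

length 1: no string has ≥2 trees
length 2: no string has ≥2 trees
length 3: b b b has 2 parse trees

Two derivations of b b b:
  N0 ⇒ N0 N0 ⇒ N0 N0 N0 ⇒ b N0 N0 ⇒ b b N0 ⇒ b b b
  N0 ⇒ N0 N0 ⇒ b N0 ⇒ b N0 N0 ⇒ b b N0 ⇒ b b b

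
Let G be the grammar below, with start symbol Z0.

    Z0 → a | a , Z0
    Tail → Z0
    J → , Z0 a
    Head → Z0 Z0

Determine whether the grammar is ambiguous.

Unambiguous

Only Z0 is reachable from Z0; ignoring the rest: The reachable grammar is A → atom sep A | atom. Each atom is followed by either the separator (recurse) or end-of-string (stop) — no choice point.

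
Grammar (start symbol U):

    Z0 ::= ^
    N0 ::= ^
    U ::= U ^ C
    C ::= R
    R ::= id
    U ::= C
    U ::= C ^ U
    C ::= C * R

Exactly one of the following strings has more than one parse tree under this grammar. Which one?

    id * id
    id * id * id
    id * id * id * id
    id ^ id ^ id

id * id: 1 tree
id * id * id: 1 tree
id * id * id * id: 1 tree
id ^ id ^ id: 4 trees

id ^ id ^ id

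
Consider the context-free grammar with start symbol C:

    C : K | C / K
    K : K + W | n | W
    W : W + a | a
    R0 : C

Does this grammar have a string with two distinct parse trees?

Ambiguous

Witness: a + a

Derivation 1: C ⇒ K ⇒ K + W ⇒ W + W ⇒ a + W ⇒ a + a
Derivation 2: C ⇒ K ⇒ W ⇒ W + a ⇒ a + a

Two distinct leftmost derivations for the same string.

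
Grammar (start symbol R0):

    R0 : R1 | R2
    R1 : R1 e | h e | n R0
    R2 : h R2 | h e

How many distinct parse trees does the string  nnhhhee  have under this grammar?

2

Parse trees for nnhhhee:
  [R0 [R1 [R1 n [R0 [R1 n [R0 [R2 h [R2 h [R2 h e]]]]]]] e]]
  [R0 [R1 n [R0 [R1 [R1 n [R0 [R2 h [R2 h [R2 h e]]]]] e]]]]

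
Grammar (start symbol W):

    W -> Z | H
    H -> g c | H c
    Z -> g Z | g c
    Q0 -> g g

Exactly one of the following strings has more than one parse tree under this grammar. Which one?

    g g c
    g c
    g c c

g g c: 1 tree
g c: 2 trees
g c c: 1 tree

g c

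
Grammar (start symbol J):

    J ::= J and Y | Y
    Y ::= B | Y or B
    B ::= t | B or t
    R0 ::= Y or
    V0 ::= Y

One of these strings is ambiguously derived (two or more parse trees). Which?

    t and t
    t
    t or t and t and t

t and t: 1 tree
t: 1 tree
t or t and t and t: 2 trees

t or t and t and t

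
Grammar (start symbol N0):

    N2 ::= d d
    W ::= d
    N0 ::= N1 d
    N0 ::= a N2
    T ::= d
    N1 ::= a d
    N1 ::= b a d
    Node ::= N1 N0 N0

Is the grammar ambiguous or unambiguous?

Witness: a d d

Derivation 1: N0 ⇒ N1 d ⇒ a d d
Derivation 2: N0 ⇒ a N2 ⇒ a d d

Two distinct leftmost derivations for the same string.

Ambiguous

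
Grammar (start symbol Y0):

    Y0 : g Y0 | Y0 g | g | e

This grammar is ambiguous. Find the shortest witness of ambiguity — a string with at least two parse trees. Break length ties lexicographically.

length 1: no string has ≥2 trees
length 2: g g has 2 parse trees

Two derivations of g g:
  Y0 ⇒ g Y0 ⇒ g g
  Y0 ⇒ Y0 g ⇒ g g

g g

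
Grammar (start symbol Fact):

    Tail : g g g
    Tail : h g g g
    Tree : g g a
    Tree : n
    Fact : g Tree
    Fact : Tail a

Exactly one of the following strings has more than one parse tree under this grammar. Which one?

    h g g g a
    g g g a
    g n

h g g g a: 1 tree
g g g a: 2 trees
g n: 1 tree

g g g a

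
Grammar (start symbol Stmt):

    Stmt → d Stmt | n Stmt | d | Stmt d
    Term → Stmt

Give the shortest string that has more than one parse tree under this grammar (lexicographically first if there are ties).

length 1: no string has ≥2 trees
length 2: d d has 2 parse trees

Two derivations of d d:
  Stmt ⇒ d Stmt ⇒ d d
  Stmt ⇒ Stmt d ⇒ d d

d d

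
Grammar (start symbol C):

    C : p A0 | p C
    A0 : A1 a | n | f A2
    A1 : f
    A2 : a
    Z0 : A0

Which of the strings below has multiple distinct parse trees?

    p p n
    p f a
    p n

p f a

p p n: 1 tree
p f a: 2 trees
p n: 1 tree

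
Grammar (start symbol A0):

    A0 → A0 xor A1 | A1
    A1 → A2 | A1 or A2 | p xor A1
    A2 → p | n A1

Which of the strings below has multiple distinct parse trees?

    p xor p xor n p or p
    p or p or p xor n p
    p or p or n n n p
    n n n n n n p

p xor p xor n p or p: 11 trees
p or p or p xor n p: 1 tree
p or p or n n n p: 1 tree
n n n n n n p: 1 tree

p xor p xor n p or p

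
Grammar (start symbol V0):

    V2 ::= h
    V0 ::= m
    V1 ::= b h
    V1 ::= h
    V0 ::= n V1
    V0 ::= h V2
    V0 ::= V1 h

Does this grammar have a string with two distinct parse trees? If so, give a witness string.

Witness: h h

Derivation 1: V0 ⇒ h V2 ⇒ h h
Derivation 2: V0 ⇒ V1 h ⇒ h h

Two distinct leftmost derivations for the same string.

Ambiguous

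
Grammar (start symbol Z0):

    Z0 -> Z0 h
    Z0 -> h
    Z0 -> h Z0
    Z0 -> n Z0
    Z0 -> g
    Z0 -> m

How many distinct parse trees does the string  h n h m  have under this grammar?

1

Parse trees for h n h m:
  [Z0 h [Z0 n [Z0 h [Z0 m]]]]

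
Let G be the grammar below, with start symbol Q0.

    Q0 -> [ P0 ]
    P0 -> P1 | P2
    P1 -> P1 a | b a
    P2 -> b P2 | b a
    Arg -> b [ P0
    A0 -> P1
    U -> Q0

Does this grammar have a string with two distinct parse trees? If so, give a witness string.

Ambiguous

Witness: [ b a ]

Derivation 1: Q0 ⇒ [ P0 ] ⇒ [ P1 ] ⇒ [ b a ]
Derivation 2: Q0 ⇒ [ P0 ] ⇒ [ P2 ] ⇒ [ b a ]

Two distinct leftmost derivations for the same string.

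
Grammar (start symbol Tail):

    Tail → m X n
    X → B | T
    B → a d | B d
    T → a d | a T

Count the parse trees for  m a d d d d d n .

1

Parse trees for m a d d d d d n:
  [Tail m [X [B [B [B [B [B a d] d] d] d] d]] n]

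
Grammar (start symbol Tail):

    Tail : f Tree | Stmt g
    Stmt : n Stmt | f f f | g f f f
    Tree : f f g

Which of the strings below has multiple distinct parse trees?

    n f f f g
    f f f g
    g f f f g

n f f f g: 1 tree
f f f g: 2 trees
g f f f g: 1 tree

f f f g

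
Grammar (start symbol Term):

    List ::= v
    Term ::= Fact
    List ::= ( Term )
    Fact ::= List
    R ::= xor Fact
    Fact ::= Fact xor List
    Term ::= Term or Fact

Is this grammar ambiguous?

Unambiguous

Only Term, Fact, List are reachable from Term; ignoring the rest: The grammar is stratified — Term handles 'or' (left-recursive), Fact handles 'xor', List atoms. Each operator has a fixed associativity and precedence level, so every string has one parse.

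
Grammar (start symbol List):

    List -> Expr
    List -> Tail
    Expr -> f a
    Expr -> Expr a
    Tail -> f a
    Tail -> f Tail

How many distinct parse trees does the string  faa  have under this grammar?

1

Parse trees for faa:
  [List [Expr [Expr f a] a]]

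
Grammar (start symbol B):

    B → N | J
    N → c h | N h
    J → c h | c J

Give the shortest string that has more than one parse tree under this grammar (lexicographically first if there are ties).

length 2: c h has 2 parse trees

Two derivations of c h:
  B ⇒ N ⇒ c h
  B ⇒ J ⇒ c h

c h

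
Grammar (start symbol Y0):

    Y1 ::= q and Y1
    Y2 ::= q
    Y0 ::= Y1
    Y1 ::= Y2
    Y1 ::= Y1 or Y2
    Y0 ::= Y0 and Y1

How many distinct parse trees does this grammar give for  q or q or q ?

Parse trees for q or q or q:
  [Y0 [Y1 [Y1 [Y1 [Y2 q]] or [Y2 q]] or [Y2 q]]]

1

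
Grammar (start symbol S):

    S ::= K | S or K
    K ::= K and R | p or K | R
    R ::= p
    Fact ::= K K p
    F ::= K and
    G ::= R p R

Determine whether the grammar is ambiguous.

Ambiguous

Witness: p or p

Derivation 1: S ⇒ K ⇒ p or K ⇒ p or R ⇒ p or p
Derivation 2: S ⇒ S or K ⇒ K or K ⇒ R or K ⇒ p or K ⇒ p or R ⇒ p or p

Two distinct leftmost derivations for the same string.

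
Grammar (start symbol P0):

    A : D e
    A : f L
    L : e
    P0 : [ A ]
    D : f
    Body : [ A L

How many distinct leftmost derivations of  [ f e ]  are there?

2

Parse trees for [ f e ]:
  [P0 [ [A [D f] e] ]]
  [P0 [ [A f [L e]] ]]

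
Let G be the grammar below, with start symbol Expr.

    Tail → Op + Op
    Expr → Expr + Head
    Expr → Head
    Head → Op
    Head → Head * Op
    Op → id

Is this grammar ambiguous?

(Tail is unreachable from Expr, so its rules don't affect L(Expr).) Expr → Expr + Head | Head  ;  Head → Head * Op | Op  — a left-associative chain with Op at the bottom. Each string factors uniquely by precedence.

Unambiguous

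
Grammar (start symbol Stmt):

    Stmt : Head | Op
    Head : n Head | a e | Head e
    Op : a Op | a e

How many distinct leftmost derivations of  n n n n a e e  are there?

Parse trees for n n n n a e e:
  [Stmt [Head n [Head n [Head n [Head n [Head [Head a e] e]]]]]]
  [Stmt [Head n [Head n [Head n [Head [Head n [Head a e]] e]]]]]
  [Stmt [Head n [Head n [Head [Head n [Head n [Head a e]]] e]]]]
  [Stmt [Head n [Head [Head n [Head n [Head n [Head a e]]]] e]]]
  [Stmt [Head [Head n [Head n [Head n [Head n [Head a e]]]]] e]]

5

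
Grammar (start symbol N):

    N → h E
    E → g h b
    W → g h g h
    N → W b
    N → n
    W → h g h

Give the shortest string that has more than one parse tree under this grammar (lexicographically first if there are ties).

length 1: no string has ≥2 trees
length 4: h g h b has 2 parse trees

Two derivations of h g h b:
  N ⇒ h E ⇒ h g h b
  N ⇒ W b ⇒ h g h b

h g h b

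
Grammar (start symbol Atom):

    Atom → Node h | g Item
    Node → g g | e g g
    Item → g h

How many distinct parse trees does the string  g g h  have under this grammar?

Parse trees for g g h:
  [Atom [Node g g] h]
  [Atom g [Item g h]]

2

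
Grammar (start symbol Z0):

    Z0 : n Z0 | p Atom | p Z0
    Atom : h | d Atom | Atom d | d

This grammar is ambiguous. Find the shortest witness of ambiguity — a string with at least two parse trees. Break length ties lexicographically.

p d d

length 2: no string has ≥2 trees
length 3: p d d has 2 parse trees

Two derivations of p d d:
  Z0 ⇒ p Atom ⇒ p d Atom ⇒ p d d
  Z0 ⇒ p Atom ⇒ p Atom d ⇒ p d d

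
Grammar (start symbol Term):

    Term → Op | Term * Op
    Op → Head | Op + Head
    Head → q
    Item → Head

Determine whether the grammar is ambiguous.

Unambiguous

Only Term, Op, Head are reachable from Term; ignoring the rest: The grammar is stratified — Term handles '*' (left-recursive), Op handles '+', Head atoms. Each operator has a fixed associativity and precedence level, so every string has one parse.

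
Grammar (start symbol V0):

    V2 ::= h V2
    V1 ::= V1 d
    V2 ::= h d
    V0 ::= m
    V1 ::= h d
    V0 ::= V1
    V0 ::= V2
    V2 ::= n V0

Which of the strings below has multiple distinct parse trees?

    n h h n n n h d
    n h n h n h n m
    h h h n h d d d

n h h n n n h d: 2 trees
n h n h n h n m: 1 tree
h h h n h d d d: 1 tree

n h h n n n h d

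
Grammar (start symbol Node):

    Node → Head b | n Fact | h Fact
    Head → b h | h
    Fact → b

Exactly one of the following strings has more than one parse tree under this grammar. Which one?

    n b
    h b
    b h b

h b

n b: 1 tree
h b: 2 trees
b h b: 1 tree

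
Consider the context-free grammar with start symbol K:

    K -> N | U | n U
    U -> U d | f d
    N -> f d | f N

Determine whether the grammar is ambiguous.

Ambiguous

Witness: f d

Derivation 1: K ⇒ N ⇒ f d
Derivation 2: K ⇒ U ⇒ f d

Two distinct leftmost derivations for the same string.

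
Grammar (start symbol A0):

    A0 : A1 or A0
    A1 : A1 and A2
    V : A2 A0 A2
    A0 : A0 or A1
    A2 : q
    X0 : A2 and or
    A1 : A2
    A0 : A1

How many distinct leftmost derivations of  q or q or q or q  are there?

8

Parse trees for q or q or q or q:
  [A0 [A1 [A2 q]] or [A0 [A1 [A2 q]] or [A0 [A1 [A2 q]] or [A0 [A1 [A2 q]]]]]]
  [A0 [A1 [A2 q]] or [A0 [A1 [A2 q]] or [A0 [A0 [A1 [A2 q]]] or [A1 [A2 q]]]]]
  [A0 [A1 [A2 q]] or [A0 [A0 [A1 [A2 q]] or [A0 [A1 [A2 q]]]] or [A1 [A2 q]]]]
  [A0 [A1 [A2 q]] or [A0 [A0 [A0 [A1 [A2 q]]] or [A1 [A2 q]]] or [A1 [A2 q]]]]
  [A0 [A0 [A1 [A2 q]] or [A0 [A1 [A2 q]] or [A0 [A1 [A2 q]]]]] or [A1 [A2 q]]]
  [A0 [A0 [A1 [A2 q]] or [A0 [A0 [A1 [A2 q]]] or [A1 [A2 q]]]] or [A1 [A2 q]]]
  [A0 [A0 [A0 [A1 [A2 q]] or [A0 [A1 [A2 q]]]] or [A1 [A2 q]]] or [A1 [A2 q]]]
  [A0 [A0 [A0 [A0 [A1 [A2 q]]] or [A1 [A2 q]]] or [A1 [A2 q]]] or [A1 [A2 q]]]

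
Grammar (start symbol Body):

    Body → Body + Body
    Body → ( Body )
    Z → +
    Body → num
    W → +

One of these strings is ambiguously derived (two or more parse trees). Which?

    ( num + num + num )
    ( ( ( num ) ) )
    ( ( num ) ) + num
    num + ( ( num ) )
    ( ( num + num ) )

( num + num + num ): 2 trees
( ( ( num ) ) ): 1 tree
( ( num ) ) + num: 1 tree
num + ( ( num ) ): 1 tree
( ( num + num ) ): 1 tree

( num + num + num )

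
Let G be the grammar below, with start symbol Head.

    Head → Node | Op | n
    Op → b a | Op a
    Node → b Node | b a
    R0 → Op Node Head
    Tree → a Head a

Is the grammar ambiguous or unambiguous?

Ambiguous

Witness: b a

Derivation 1: Head ⇒ Node ⇒ b a
Derivation 2: Head ⇒ Op ⇒ b a

Two distinct leftmost derivations for the same string.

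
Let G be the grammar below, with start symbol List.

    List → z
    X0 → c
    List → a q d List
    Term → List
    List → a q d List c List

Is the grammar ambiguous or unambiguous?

Witness: a q d a q d z c z

Derivation 1: List ⇒ a q d List ⇒ a q d a q d List c List ⇒ a q d a q d z c List ⇒ a q d a q d z c z
Derivation 2: List ⇒ a q d List c List ⇒ a q d a q d List c List ⇒ a q d a q d z c List ⇒ a q d a q d z c z

Two distinct leftmost derivations for the same string.

Ambiguous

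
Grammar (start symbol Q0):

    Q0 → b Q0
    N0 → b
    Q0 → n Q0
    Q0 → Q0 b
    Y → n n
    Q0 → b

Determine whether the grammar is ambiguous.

Ambiguous

Witness: b b

Derivation 1: Q0 ⇒ b Q0 ⇒ b b
Derivation 2: Q0 ⇒ Q0 b ⇒ b b

Two distinct leftmost derivations for the same string.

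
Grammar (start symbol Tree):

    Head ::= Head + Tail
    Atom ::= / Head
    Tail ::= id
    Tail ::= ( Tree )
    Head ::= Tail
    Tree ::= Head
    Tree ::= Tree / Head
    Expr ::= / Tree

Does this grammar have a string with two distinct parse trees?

Only Tree, Head, Tail are reachable from Tree; ignoring the rest: This is a standard precedence ladder (Tree over Head over Tail), with each level left-recursive on its own operator ('/' at Tree, '+' at Head). That structure is LR(1), hence unambiguous.

Unambiguous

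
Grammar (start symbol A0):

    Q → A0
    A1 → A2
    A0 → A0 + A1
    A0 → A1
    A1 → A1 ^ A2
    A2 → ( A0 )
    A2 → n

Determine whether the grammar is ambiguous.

(Q is unreachable from A0, so its rules don't affect L(A0).) This is a standard precedence ladder (A0 over A1 over A2), with each level left-recursive on its own operator ('+' at A0, '^' at A1). That structure is LR(1), hence unambiguous.

Unambiguous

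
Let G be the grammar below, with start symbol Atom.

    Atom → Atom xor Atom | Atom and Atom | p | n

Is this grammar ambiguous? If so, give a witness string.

Ambiguous

Witness: n and n and n

Derivation 1: Atom ⇒ Atom and Atom ⇒ Atom and Atom and Atom ⇒ n and Atom and Atom ⇒ n and n and Atom ⇒ n and n and n
Derivation 2: Atom ⇒ Atom and Atom ⇒ n and Atom ⇒ n and Atom and Atom ⇒ n and n and Atom ⇒ n and n and n

Two distinct leftmost derivations for the same string.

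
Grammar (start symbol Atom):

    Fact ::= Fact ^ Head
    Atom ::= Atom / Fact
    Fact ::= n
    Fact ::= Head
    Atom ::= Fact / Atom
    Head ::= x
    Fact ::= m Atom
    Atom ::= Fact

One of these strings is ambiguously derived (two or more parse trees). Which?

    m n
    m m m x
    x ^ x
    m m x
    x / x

m n: 1 tree
m m m x: 1 tree
x ^ x: 1 tree
m m x: 1 tree
x / x: 2 trees

x / x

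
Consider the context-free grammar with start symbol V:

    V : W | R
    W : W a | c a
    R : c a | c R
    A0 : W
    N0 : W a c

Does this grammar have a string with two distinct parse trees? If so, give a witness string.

Ambiguous

Witness: c a

Derivation 1: V ⇒ W ⇒ c a
Derivation 2: V ⇒ R ⇒ c a

Two distinct leftmost derivations for the same string.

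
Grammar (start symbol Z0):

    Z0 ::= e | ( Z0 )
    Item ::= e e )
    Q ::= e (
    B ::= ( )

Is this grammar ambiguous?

Unambiguous

Only Z0 is reachable from Z0; ignoring the rest: Each string is a nest of matched brackets around a single atom. An opening bracket forces the recursive rule; an atom forces the base rule.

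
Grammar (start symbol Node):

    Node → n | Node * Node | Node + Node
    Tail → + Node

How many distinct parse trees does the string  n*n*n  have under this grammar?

Parse trees for n*n*n:
  [Node [Node n] * [Node [Node n] * [Node n]]]
  [Node [Node [Node n] * [Node n]] * [Node n]]

2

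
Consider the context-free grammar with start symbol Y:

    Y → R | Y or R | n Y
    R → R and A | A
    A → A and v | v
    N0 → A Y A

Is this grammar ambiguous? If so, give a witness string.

Ambiguous

Witness: v and v

Derivation 1: Y ⇒ R ⇒ R and A ⇒ A and A ⇒ v and A ⇒ v and v
Derivation 2: Y ⇒ R ⇒ A ⇒ A and v ⇒ v and v

Two distinct leftmost derivations for the same string.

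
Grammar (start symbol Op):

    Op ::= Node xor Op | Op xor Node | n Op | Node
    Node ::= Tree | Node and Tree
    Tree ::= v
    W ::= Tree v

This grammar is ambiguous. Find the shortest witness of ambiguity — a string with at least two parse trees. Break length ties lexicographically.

length 1: no string has ≥2 trees
length 2: no string has ≥2 trees
length 3: v xor v has 2 parse trees

Two derivations of v xor v:
  Op ⇒ Node xor Op ⇒ Tree xor Op ⇒ v xor Op ⇒ v xor Node ⇒ v xor Tree ⇒ v xor v
  Op ⇒ Op xor Node ⇒ Node xor Node ⇒ Tree xor Node ⇒ v xor Node ⇒ v xor Tree ⇒ v xor v

v xor v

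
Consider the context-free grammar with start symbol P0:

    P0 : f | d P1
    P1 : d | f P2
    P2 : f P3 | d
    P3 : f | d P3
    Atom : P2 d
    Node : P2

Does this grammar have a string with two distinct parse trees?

(Atom, Node are unreachable from P0, so their rules don't affect L(P0).) Restricted to the reachable nonterminals, every rule has the form A → t or A → t B, and no two rules for the same A share a first terminal. The grammar encodes a DFA — one run per string.

Unambiguous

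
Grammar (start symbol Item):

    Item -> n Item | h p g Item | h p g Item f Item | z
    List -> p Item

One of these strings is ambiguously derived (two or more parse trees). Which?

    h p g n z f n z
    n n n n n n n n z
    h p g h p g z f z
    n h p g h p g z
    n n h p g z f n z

h p g n z f n z: 1 tree
n n n n n n n n z: 1 tree
h p g h p g z f z: 2 trees
n h p g h p g z: 1 tree
n n h p g z f n z: 1 tree

h p g h p g z f z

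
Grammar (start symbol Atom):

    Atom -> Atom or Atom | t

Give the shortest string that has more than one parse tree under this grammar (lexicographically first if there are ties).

t or t or t

length 1: no string has ≥2 trees
length 3: no string has ≥2 trees
length 5: t or t or t has 2 parse trees

Two derivations of t or t or t:
  Atom ⇒ Atom or Atom ⇒ Atom or Atom or Atom ⇒ t or Atom or Atom ⇒ t or t or Atom ⇒ t or t or t
  Atom ⇒ Atom or Atom ⇒ t or Atom ⇒ t or Atom or Atom ⇒ t or t or Atom ⇒ t or t or t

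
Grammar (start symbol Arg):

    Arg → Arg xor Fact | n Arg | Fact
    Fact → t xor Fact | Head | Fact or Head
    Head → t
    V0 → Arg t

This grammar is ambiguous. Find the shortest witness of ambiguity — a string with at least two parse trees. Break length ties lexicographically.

length 1: no string has ≥2 trees
length 2: no string has ≥2 trees
length 3: t xor t has 2 parse trees

Two derivations of t xor t:
  Arg ⇒ Arg xor Fact ⇒ Fact xor Fact ⇒ Head xor Fact ⇒ t xor Fact ⇒ t xor Head ⇒ t xor t
  Arg ⇒ Fact ⇒ t xor Fact ⇒ t xor Head ⇒ t xor t

t xor t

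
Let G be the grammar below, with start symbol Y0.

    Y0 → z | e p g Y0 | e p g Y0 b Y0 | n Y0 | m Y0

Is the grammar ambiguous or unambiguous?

Witness: e p g e p g z b z

Derivation 1: Y0 ⇒ e p g Y0 ⇒ e p g e p g Y0 b Y0 ⇒ e p g e p g z b Y0 ⇒ e p g e p g z b z
Derivation 2: Y0 ⇒ e p g Y0 b Y0 ⇒ e p g e p g Y0 b Y0 ⇒ e p g e p g z b Y0 ⇒ e p g e p g z b z

Two distinct leftmost derivations for the same string.

Ambiguous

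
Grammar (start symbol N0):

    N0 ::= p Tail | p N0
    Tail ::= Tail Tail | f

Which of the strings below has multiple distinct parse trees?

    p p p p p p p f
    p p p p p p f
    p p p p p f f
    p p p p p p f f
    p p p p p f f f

p p p p p p p f: 1 tree
p p p p p p f: 1 tree
p p p p p f f: 1 tree
p p p p p p f f: 1 tree
p p p p p f f f: 2 trees

p p p p p f f f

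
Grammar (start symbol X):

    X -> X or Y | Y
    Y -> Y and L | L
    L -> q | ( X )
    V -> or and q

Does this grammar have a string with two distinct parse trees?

Unambiguous

Only X, Y, L are reachable from X; ignoring the rest: This is a standard precedence ladder (X over Y over L), with each level left-recursive on its own operator ('or' at X, 'and' at Y). That structure is LR(1), hence unambiguous.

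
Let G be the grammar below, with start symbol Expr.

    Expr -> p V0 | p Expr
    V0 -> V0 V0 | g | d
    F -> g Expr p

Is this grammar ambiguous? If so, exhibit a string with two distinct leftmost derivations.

Ambiguous

Witness: p d d d

Derivation 1: Expr ⇒ p V0 ⇒ p V0 V0 ⇒ p V0 V0 V0 ⇒ p d V0 V0 ⇒ p d d V0 ⇒ p d d d
Derivation 2: Expr ⇒ p V0 ⇒ p V0 V0 ⇒ p d V0 ⇒ p d V0 V0 ⇒ p d d V0 ⇒ p d d d

Two distinct leftmost derivations for the same string.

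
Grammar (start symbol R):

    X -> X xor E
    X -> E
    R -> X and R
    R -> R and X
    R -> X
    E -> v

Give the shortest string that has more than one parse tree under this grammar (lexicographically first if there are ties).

length 1: no string has ≥2 trees
length 3: v and v has 2 parse trees

Two derivations of v and v:
  R ⇒ X and R ⇒ E and R ⇒ v and R ⇒ v and X ⇒ v and E ⇒ v and v
  R ⇒ R and X ⇒ X and X ⇒ E and X ⇒ v and X ⇒ v and E ⇒ v and v

v and v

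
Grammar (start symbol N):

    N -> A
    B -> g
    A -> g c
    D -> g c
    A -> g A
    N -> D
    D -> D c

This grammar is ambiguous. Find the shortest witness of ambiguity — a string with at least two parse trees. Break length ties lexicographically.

length 2: g c has 2 parse trees

Two derivations of g c:
  N ⇒ A ⇒ g c
  N ⇒ D ⇒ g c

g c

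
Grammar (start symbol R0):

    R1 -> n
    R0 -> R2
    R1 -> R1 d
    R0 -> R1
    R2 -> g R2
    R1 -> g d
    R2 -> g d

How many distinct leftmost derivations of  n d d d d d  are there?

1

Parse trees for n d d d d d:
  [R0 [R1 [R1 [R1 [R1 [R1 [R1 n] d] d] d] d] d]]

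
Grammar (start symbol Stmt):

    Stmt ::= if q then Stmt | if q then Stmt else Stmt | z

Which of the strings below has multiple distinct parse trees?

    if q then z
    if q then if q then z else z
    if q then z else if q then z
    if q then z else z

if q then z: 1 tree
if q then if q then z else z: 2 trees
if q then z else if q then z: 1 tree
if q then z else z: 1 tree

if q then if q then z else z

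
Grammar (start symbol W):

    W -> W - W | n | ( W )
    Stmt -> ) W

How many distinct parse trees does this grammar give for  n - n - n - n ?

5

Parse trees for n - n - n - n:
  [W [W n] - [W [W n] - [W [W n] - [W n]]]]
  [W [W n] - [W [W [W n] - [W n]] - [W n]]]
  [W [W [W n] - [W n]] - [W [W n] - [W n]]]
  [W [W [W n] - [W [W n] - [W n]]] - [W n]]
  [W [W [W [W n] - [W n]] - [W n]] - [W n]]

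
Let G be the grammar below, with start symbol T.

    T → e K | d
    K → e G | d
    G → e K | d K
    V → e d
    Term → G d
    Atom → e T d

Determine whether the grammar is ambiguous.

Unambiguous

Only T, K, G are reachable from T; ignoring the rest: The reachable rules are right-linear with at most one rule per (nonterminal, next-terminal) pair. Each input token forces the next rule, so parsing is deterministic.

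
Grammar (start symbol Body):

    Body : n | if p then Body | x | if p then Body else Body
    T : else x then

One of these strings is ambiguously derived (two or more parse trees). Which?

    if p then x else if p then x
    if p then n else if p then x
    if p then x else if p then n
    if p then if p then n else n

if p then if p then n else n

if p then x else if p then x: 1 tree
if p then n else if p then x: 1 tree
if p then x else if p then n: 1 tree
if p then if p then n else n: 2 trees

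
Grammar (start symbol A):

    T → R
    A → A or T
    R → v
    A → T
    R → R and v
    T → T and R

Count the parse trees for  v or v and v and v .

4

Parse trees for v or v and v and v:
  [A [A [T [R v]]] or [T [R [R [R v] and v] and v]]]
  [A [A [T [R v]]] or [T [T [R v]] and [R [R v] and v]]]
  [A [A [T [R v]]] or [T [T [R [R v] and v]] and [R v]]]
  [A [A [T [R v]]] or [T [T [T [R v]] and [R v]] and [R v]]]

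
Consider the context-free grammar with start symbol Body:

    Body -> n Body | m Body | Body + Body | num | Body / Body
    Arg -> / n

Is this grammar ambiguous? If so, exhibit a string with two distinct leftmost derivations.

Ambiguous

Witness: m num + num

Derivation 1: Body ⇒ m Body ⇒ m Body + Body ⇒ m num + Body ⇒ m num + num
Derivation 2: Body ⇒ Body + Body ⇒ m Body + Body ⇒ m num + Body ⇒ m num + num

Two distinct leftmost derivations for the same string.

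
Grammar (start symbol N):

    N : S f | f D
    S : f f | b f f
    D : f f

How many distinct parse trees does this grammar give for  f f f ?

Parse trees for f f f:
  [N [S f f] f]
  [N f [D f f]]

2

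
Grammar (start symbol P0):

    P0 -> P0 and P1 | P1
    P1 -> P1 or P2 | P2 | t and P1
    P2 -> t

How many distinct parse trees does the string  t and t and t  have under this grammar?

4

Parse trees for t and t and t:
  [P0 [P0 [P1 [P2 t]]] and [P1 t and [P1 [P2 t]]]]
  [P0 [P0 [P0 [P1 [P2 t]]] and [P1 [P2 t]]] and [P1 [P2 t]]]
  [P0 [P0 [P1 t and [P1 [P2 t]]]] and [P1 [P2 t]]]
  [P0 [P1 t and [P1 t and [P1 [P2 t]]]]]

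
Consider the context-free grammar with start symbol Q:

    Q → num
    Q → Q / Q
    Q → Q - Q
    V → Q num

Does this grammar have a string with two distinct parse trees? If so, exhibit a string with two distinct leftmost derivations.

Witness: num - num - num

Derivation 1: Q ⇒ Q - Q ⇒ num - Q ⇒ num - Q - Q ⇒ num - num - Q ⇒ num - num - num
Derivation 2: Q ⇒ Q - Q ⇒ Q - Q - Q ⇒ num - Q - Q ⇒ num - num - Q ⇒ num - num - num

Two distinct leftmost derivations for the same string.

Ambiguous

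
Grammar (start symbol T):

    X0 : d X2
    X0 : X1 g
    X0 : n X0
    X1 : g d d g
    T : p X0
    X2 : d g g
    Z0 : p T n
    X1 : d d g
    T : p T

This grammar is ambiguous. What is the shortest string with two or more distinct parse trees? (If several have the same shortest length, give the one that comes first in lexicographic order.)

length 5: p d d g g has 2 parse trees

Two derivations of p d d g g:
  T ⇒ p X0 ⇒ p d X2 ⇒ p d d g g
  T ⇒ p X0 ⇒ p X1 g ⇒ p d d g g

p d d g g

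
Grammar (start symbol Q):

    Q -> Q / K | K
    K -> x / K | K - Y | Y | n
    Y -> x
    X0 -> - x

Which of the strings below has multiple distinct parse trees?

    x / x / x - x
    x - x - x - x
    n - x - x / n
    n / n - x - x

x / x / x - x

x / x / x - x: 7 trees
x - x - x - x: 1 tree
n - x - x / n: 1 tree
n / n - x - x: 1 tree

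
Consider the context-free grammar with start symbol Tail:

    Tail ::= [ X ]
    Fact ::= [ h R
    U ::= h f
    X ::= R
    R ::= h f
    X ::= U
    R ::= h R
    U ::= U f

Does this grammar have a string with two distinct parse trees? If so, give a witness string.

Ambiguous

Witness: [ h f ]

Derivation 1: Tail ⇒ [ X ] ⇒ [ R ] ⇒ [ h f ]
Derivation 2: Tail ⇒ [ X ] ⇒ [ U ] ⇒ [ h f ]

Two distinct leftmost derivations for the same string.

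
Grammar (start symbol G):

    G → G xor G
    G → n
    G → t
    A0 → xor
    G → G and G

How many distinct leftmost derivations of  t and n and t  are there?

2

Parse trees for t and n and t:
  [G [G t] and [G [G n] and [G t]]]
  [G [G [G t] and [G n]] and [G t]]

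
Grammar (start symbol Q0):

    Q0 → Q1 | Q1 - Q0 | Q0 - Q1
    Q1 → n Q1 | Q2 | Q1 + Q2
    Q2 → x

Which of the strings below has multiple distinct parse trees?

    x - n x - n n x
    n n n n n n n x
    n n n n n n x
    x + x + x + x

x - n x - n n x: 4 trees
n n n n n n n x: 1 tree
n n n n n n x: 1 tree
x + x + x + x: 1 tree

x - n x - n n x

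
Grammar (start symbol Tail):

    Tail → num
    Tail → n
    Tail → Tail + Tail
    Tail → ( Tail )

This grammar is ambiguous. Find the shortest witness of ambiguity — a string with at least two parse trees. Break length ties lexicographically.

length 1: no string has ≥2 trees
length 3: no string has ≥2 trees
length 5: n + n + n has 2 parse trees

Two derivations of n + n + n:
  Tail ⇒ Tail + Tail ⇒ n + Tail ⇒ n + Tail + Tail ⇒ n + n + Tail ⇒ n + n + n
  Tail ⇒ Tail + Tail ⇒ Tail + Tail + Tail ⇒ n + Tail + Tail ⇒ n + n + Tail ⇒ n + n + n

n + n + n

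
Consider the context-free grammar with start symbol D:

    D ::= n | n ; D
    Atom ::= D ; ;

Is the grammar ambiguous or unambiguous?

Unambiguous

(Atom is unreachable from D, so its rules don't affect L(D).) The reachable grammar is A → atom sep A | atom. Each atom is followed by either the separator (recurse) or end-of-string (stop) — no choice point.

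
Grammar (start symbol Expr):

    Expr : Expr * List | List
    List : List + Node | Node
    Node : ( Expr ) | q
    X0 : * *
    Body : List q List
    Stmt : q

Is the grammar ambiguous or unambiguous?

Unambiguous

Only Expr, List, Node are reachable from Expr; ignoring the rest: The grammar is stratified — Expr handles '*' (left-recursive), List handles '+', Node atoms. Each operator has a fixed associativity and precedence level, so every string has one parse.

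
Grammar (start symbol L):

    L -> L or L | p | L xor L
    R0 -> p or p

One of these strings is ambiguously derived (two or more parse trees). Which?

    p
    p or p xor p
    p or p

p: 1 tree
p or p xor p: 2 trees
p or p: 1 tree

p or p xor p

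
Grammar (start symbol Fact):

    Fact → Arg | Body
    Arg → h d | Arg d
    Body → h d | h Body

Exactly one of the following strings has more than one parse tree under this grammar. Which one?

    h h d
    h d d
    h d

h h d: 1 tree
h d d: 1 tree
h d: 2 trees

h d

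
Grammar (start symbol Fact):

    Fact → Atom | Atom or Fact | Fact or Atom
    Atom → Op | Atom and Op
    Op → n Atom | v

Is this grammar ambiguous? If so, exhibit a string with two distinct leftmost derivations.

Witness: v or v

Derivation 1: Fact ⇒ Atom or Fact ⇒ Op or Fact ⇒ v or Fact ⇒ v or Atom ⇒ v or Op ⇒ v or v
Derivation 2: Fact ⇒ Fact or Atom ⇒ Atom or Atom ⇒ Op or Atom ⇒ v or Atom ⇒ v or Op ⇒ v or v

Two distinct leftmost derivations for the same string.

Ambiguous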